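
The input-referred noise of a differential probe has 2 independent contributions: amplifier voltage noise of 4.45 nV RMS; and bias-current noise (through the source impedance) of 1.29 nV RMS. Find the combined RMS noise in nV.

Uncorrelated sources add in power (mean-square): V_tot = √(ΣV_i²)
V_tot = √[(4.45×10⁻⁹)² + (1.29×10⁻⁹)²] = 4.63×10⁻⁹ V = 4.63 nV

4.63 nV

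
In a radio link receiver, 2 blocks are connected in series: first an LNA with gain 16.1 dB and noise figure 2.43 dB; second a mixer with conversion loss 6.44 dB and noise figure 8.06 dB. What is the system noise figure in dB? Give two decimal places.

2.75 dB

Convert to linear (a loss of L dB is a gain of −L dB): F_i = 10^(NF_i/10), G_i = 10^(G_i,dB/10)
  Stage 1: F_1 = 10^(2.43/10) = 1.750, G_1 = 10^(16.1/10) = 40.74
  Stage 2: F_2 = 10^(8.06/10) = 6.397, G_2 = 10^(−6.44/10) = 0.2270
Friis cascade:
  F = 1.750 + (6.397 − 1)/40.74 = 1.882
NF = 10 log₁₀(1.882) = 2.75 dB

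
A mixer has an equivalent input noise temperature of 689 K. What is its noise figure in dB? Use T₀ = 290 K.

F = 1 + T_e/T₀ = 1 + 689/290 = 3.37586
NF = 10 log₁₀(3.37586) = 5.28 dB

5.28 dB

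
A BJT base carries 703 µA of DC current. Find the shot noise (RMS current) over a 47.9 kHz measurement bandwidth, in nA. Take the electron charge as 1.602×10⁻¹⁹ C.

3.28 nA

I_n = √(2qI·B)
2qI·B = 2 × 1.602×10⁻¹⁹ × 7.03×10⁻⁴ × 4.79×10⁴ = 1.08×10⁻¹⁷ A²
I_n = √(1.08×10⁻¹⁷) = 3.28×10⁻⁹ A = 3.28 nA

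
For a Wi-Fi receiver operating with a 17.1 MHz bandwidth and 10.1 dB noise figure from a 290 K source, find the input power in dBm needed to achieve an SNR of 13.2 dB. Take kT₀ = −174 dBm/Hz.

Sensitivity = −174 + 10 log₁₀(B) + NF + SNR_min
= −174 + 72.33 + 10.1 + 13.2
= −78.37 dBm → −78.4 dBm

−78.4 dBm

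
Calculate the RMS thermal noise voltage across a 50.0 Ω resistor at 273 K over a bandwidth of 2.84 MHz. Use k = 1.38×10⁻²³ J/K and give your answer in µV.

1.46 µV

V_n = √(4kTRB)
4kTRB = 4 × 1.38×10⁻²³ × 273 × 5.00×10¹ × 2.84×10⁶ = 2.14×10⁻¹² V²
V_n = √(2.14×10⁻¹²) = 1.46×10⁻⁶ V = 1.46 µV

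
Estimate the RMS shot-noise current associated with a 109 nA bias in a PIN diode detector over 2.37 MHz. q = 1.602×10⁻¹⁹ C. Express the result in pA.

288 pA

I_n = √(2qI·B)
2qI·B = 2 × 1.602×10⁻¹⁹ × 1.09×10⁻⁷ × 2.37×10⁶ = 8.28×10⁻²⁰ A²
I_n = √(8.28×10⁻²⁰) = 2.88×10⁻¹⁰ A = 288 pA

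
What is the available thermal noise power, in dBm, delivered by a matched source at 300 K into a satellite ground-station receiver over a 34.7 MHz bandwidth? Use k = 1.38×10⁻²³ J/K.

−98.4 dBm

P_n = kTB = 1.38×10⁻²³ × 300 × 3.47×10⁷ = 1.44×10⁻¹³ W
In dBm: 10 log₁₀(1.44×10⁻¹³ / 10⁻³) = −98.4 dBm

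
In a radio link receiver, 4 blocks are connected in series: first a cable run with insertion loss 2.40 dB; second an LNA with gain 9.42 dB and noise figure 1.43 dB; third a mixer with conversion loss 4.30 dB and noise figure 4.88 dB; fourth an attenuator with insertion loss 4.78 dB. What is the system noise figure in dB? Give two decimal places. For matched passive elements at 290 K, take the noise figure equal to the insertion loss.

5.91 dB

Convert to linear (a loss of L dB is a gain of −L dB): F_i = 10^(NF_i/10), G_i = 10^(G_i,dB/10)
  Stage 1: F_1 = 10^(2.40/10) = 1.738, G_1 = 10^(−2.40/10) = 0.5754
  Stage 2: F_2 = 10^(1.43/10) = 1.390, G_2 = 10^(9.42/10) = 8.750
  Stage 3: F_3 = 10^(4.88/10) = 3.076, G_3 = 10^(−4.30/10) = 0.3715
  Stage 4: F_4 = 10^(4.78/10) = 3.006, G_4 = 10^(−4.78/10) = 0.3327
Friis cascade:
  F = 1.738 + (1.390 − 1)/0.5754 + (3.076 − 1)/5.035 + (3.006 − 1)/1.871 = 3.900
NF = 10 log₁₀(3.900) = 5.91 dB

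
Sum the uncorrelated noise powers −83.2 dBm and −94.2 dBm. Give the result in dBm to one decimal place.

Convert to linear, add, convert back:
P₁ = 4.79×10⁻¹² W, P₂ = 3.80×10⁻¹³ W
P_tot = 5.17×10⁻¹² W → 10 log₁₀(P_tot / 10⁻³) = −82.9 dBm

−82.9 dBm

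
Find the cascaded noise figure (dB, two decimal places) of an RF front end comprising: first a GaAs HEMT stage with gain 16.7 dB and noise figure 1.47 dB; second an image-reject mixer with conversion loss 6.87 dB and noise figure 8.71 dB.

1.88 dB

Convert to linear (a loss of L dB is a gain of −L dB): F_i = 10^(NF_i/10), G_i = 10^(G_i,dB/10)
  Stage 1: F_1 = 10^(1.47/10) = 1.403, G_1 = 10^(16.7/10) = 46.77
  Stage 2: F_2 = 10^(8.71/10) = 7.430, G_2 = 10^(−6.87/10) = 0.2056
Friis cascade:
  F = 1.403 + (7.430 − 1)/46.77 = 1.540
NF = 10 log₁₀(1.540) = 1.88 dB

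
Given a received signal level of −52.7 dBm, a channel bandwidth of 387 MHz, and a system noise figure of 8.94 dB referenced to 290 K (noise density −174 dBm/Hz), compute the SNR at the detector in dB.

Noise floor: N = −174 + 10 log₁₀(B) + NF
10 log₁₀(3.87×10⁸) = 85.88 dB
N = −174 + 85.88 + 8.94 = −79.18 dBm
SNR = P_sig − N = −52.7 − (−79.18) = 26.48 dB → 26.5 dB

26.5 dB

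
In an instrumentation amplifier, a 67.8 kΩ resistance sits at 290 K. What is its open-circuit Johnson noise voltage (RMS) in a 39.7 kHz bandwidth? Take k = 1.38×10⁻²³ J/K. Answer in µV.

6.56 µV

V_n = √(4kTRB)
4kTRB = 4 × 1.38×10⁻²³ × 290 × 6.78×10⁴ × 3.97×10⁴ = 4.31×10⁻¹¹ V²
V_n = √(4.31×10⁻¹¹) = 6.56×10⁻⁶ V = 6.56 µV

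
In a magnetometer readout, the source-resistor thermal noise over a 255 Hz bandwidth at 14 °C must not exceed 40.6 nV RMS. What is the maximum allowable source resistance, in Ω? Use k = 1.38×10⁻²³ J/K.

T = 14 °C + 273.15 = 287.15 K
Johnson–Nyquist: V_n = √(4kTRB) ⇒ R = V_n² / (4kTB)
4kTB = 4 × 1.38×10⁻²³ × 287.15 × 2.55×10² = 4.04×10⁻¹⁸
R = (4.06×10⁻⁸)² / 4.04×10⁻¹⁸ = 4.08×10² Ω = 408 Ω

408 Ω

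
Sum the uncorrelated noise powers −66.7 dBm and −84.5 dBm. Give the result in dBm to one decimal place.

−66.6 dBm

Convert to linear, add, convert back:
P₁ = 2.14×10⁻¹⁰ W, P₂ = 3.55×10⁻¹² W
P_tot = 2.17×10⁻¹⁰ W → 10 log₁₀(P_tot / 10⁻³) = −66.6 dBm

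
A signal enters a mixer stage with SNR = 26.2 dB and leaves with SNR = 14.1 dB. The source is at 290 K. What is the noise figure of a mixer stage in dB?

NF (dB) = SNR_in(dB) − SNR_out(dB) when the source is at T₀
NF = 26.2 − 14.1 = 12.1 dB

12.1 dB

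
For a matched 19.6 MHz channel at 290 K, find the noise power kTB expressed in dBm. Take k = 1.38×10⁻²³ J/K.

−101.1 dBm

P_n = kTB = 1.38×10⁻²³ × 290 × 1.96×10⁷ = 7.84×10⁻¹⁴ W
In dBm: 10 log₁₀(7.84×10⁻¹⁴ / 10⁻³) = −101.1 dBm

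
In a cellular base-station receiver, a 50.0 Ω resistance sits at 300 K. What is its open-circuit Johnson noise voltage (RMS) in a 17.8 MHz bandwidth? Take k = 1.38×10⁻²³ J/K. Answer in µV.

3.84 µV

V_n = √(4kTRB)
4kTRB = 4 × 1.38×10⁻²³ × 300 × 5.00×10¹ × 1.78×10⁷ = 1.47×10⁻¹¹ V²
V_n = √(1.47×10⁻¹¹) = 3.84×10⁻⁶ V = 3.84 µV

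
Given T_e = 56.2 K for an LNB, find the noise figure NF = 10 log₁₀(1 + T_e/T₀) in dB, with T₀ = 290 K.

F = 1 + T_e/T₀ = 1 + 56.2/290 = 1.19379
NF = 10 log₁₀(1.19379) = 0.769 dB

0.769 dB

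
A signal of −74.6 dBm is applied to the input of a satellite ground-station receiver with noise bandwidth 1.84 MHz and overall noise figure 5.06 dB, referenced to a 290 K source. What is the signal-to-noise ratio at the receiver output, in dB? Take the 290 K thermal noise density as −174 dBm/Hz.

31.7 dB

Noise floor: N = −174 + 10 log₁₀(B) + NF
10 log₁₀(1.84×10⁶) = 62.65 dB
N = −174 + 62.65 + 5.06 = −106.29 dBm
SNR = P_sig − N = −74.6 − (−106.29) = 31.69 dB → 31.7 dB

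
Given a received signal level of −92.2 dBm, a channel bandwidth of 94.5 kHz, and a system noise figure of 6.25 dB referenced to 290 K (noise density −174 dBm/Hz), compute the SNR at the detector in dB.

Noise floor: N = −174 + 10 log₁₀(B) + NF
10 log₁₀(9.45×10⁴) = 49.75 dB
N = −174 + 49.75 + 6.25 = −118.00 dBm
SNR = P_sig − N = −92.2 − (−118.00) = 25.80 dB → 25.8 dB

25.8 dB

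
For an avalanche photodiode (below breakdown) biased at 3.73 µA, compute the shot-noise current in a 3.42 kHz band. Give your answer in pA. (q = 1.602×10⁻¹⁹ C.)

63.9 pA

I_n = √(2qI·B)
2qI·B = 2 × 1.602×10⁻¹⁹ × 3.73×10⁻⁶ × 3.42×10³ = 4.09×10⁻²¹ A²
I_n = √(4.09×10⁻²¹) = 6.39×10⁻¹¹ A = 63.9 pA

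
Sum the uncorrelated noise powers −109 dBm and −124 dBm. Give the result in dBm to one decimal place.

Convert to linear, add, convert back:
P₁ = 1.26×10⁻¹⁴ W, P₂ = 3.98×10⁻¹⁶ W
P_tot = 1.30×10⁻¹⁴ W → 10 log₁₀(P_tot / 10⁻³) = −108.9 dBm

−108.9 dBm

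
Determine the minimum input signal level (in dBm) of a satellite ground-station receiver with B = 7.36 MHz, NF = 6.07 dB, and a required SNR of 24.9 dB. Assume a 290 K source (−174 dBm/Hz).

Sensitivity = −174 + 10 log₁₀(B) + NF + SNR_min
= −174 + 68.67 + 6.07 + 24.9
= −74.36 dBm → −74.4 dBm

−74.4 dBm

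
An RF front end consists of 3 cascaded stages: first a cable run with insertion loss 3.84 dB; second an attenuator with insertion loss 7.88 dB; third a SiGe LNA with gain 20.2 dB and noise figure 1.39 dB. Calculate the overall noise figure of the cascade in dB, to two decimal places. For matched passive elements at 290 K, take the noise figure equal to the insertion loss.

13.11 dB

Convert to linear (a loss of L dB is a gain of −L dB): F_i = 10^(NF_i/10), G_i = 10^(G_i,dB/10)
  Stage 1: F_1 = 10^(3.84/10) = 2.421, G_1 = 10^(−3.84/10) = 0.4130
  Stage 2: F_2 = 10^(7.88/10) = 6.138, G_2 = 10^(−7.88/10) = 0.1629
  Stage 3: F_3 = 10^(1.39/10) = 1.377, G_3 = 10^(20.2/10) = 104.7
Friis cascade:
  F = 2.421 + (6.138 − 1)/0.4130 + (1.377 − 1)/0.06730 = 20.46
NF = 10 log₁₀(20.46) = 13.11 dB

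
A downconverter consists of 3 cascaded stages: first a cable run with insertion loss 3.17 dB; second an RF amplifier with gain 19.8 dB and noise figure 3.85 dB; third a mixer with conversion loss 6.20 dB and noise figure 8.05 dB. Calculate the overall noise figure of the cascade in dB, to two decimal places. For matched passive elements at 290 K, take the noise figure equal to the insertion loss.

7.12 dB

Convert to linear (a loss of L dB is a gain of −L dB): F_i = 10^(NF_i/10), G_i = 10^(G_i,dB/10)
  Stage 1: F_1 = 10^(3.17/10) = 2.075, G_1 = 10^(−3.17/10) = 0.4819
  Stage 2: F_2 = 10^(3.85/10) = 2.427, G_2 = 10^(19.8/10) = 95.50
  Stage 3: F_3 = 10^(8.05/10) = 6.383, G_3 = 10^(−6.20/10) = 0.2399
Friis cascade:
  F = 2.075 + (2.427 − 1)/0.4819 + (6.383 − 1)/46.03 = 5.152
NF = 10 log₁₀(5.152) = 7.12 dB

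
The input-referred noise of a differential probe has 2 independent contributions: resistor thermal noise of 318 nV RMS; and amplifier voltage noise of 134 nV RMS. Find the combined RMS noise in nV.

Uncorrelated sources add in power (mean-square): V_tot = √(ΣV_i²)
V_tot = √[(3.18×10⁻⁷)² + (1.34×10⁻⁷)²] = 3.45×10⁻⁷ V = 345 nV

345 nV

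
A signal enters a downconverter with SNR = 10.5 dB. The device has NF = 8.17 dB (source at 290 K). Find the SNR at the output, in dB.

2.33 dB

By definition F = SNR_in/SNR_out, so in dB: SNR_out = SNR_in − NF
SNR_out = 10.5 − 8.17 = 2.33 dB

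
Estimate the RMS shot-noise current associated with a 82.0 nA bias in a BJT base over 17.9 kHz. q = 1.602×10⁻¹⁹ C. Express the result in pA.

I_n = √(2qI·B)
2qI·B = 2 × 1.602×10⁻¹⁹ × 8.20×10⁻⁸ × 1.79×10⁴ = 4.70×10⁻²² A²
I_n = √(4.70×10⁻²²) = 2.17×10⁻¹¹ A = 21.7 pA

21.7 pA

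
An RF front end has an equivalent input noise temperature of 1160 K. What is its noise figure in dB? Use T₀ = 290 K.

F = 1 + T_e/T₀ = 1 + 1160/290 = 5
NF = 10 log₁₀(5) = 6.99 dB

6.99 dB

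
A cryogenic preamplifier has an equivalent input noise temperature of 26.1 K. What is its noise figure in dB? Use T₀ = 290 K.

0.374 dB

F = 1 + T_e/T₀ = 1 + 26.1/290 = 1.09
NF = 10 log₁₀(1.09) = 0.374 dB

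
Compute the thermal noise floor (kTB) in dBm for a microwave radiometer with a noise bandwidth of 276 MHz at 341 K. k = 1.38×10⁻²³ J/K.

P_n = kTB = 1.38×10⁻²³ × 341 × 2.76×10⁸ = 1.30×10⁻¹² W
In dBm: 10 log₁₀(1.30×10⁻¹² / 10⁻³) = −88.9 dBm

−88.9 dBm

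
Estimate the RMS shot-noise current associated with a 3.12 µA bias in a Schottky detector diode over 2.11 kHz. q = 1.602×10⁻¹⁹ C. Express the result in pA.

45.9 pA

I_n = √(2qI·B)
2qI·B = 2 × 1.602×10⁻¹⁹ × 3.12×10⁻⁶ × 2.11×10³ = 2.11×10⁻²¹ A²
I_n = √(2.11×10⁻²¹) = 4.59×10⁻¹¹ A = 45.9 pA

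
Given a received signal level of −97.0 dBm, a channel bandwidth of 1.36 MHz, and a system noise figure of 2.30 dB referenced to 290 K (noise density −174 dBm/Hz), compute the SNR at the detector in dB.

Noise floor: N = −174 + 10 log₁₀(B) + NF
10 log₁₀(1.36×10⁶) = 61.34 dB
N = −174 + 61.34 + 2.30 = −110.36 dBm
SNR = P_sig − N = −97.0 − (−110.36) = 13.36 dB → 13.4 dB

13.4 dB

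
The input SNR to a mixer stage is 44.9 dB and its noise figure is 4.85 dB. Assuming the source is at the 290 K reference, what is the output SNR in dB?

By definition F = SNR_in/SNR_out, so in dB: SNR_out = SNR_in − NF
SNR_out = 44.9 − 4.85 = 40.05 dB

40.05 dB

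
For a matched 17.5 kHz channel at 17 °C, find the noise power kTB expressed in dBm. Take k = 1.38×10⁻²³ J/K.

T = 17 °C + 273.15 = 290.15 K
P_n = kTB = 1.38×10⁻²³ × 290.15 × 1.75×10⁴ = 7.01×10⁻¹⁷ W
In dBm: 10 log₁₀(7.01×10⁻¹⁷ / 10⁻³) = −131.5 dBm

−131.5 dBm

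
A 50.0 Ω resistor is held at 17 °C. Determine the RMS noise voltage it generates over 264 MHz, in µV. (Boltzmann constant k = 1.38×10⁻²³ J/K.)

T = 17 °C + 273.15 = 290.15 K
V_n = √(4kTRB)
4kTRB = 4 × 1.38×10⁻²³ × 290.15 × 5.00×10¹ × 2.64×10⁸ = 2.11×10⁻¹⁰ V²
V_n = √(2.11×10⁻¹⁰) = 1.45×10⁻⁵ V = 14.5 µV

14.5 µV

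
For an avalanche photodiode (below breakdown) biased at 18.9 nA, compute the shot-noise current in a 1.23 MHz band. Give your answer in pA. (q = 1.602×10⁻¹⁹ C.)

I_n = √(2qI·B)
2qI·B = 2 × 1.602×10⁻¹⁹ × 1.89×10⁻⁸ × 1.23×10⁶ = 7.45×10⁻²¹ A²
I_n = √(7.45×10⁻²¹) = 8.63×10⁻¹¹ A = 86.3 pA

86.3 pA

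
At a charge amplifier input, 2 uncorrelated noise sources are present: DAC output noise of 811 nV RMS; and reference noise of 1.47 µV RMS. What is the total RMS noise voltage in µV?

Uncorrelated sources add in power (mean-square): V_tot = √(ΣV_i²)
V_tot = √[(8.11×10⁻⁷)² + (1.47×10⁻⁶)²] = 1.68×10⁻⁶ V = 1.68 µV

1.68 µV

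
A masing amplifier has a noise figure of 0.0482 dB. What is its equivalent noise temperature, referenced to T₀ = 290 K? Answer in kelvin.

3.24 K

F = 10^(0.0482/10) = 1.01116
T_e = (F − 1)·T₀ = (1.01116 − 1) × 290 = 3.24 K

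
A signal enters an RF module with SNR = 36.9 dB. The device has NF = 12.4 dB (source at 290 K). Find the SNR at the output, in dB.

By definition F = SNR_in/SNR_out, so in dB: SNR_out = SNR_in − NF
SNR_out = 36.9 − 12.4 = 24.5 dB

24.5 dB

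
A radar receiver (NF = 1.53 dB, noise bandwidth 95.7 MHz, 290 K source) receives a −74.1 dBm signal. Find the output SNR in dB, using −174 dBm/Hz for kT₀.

18.6 dB

Noise floor: N = −174 + 10 log₁₀(B) + NF
10 log₁₀(9.57×10⁷) = 79.81 dB
N = −174 + 79.81 + 1.53 = −92.66 dBm
SNR = P_sig − N = −74.1 − (−92.66) = 18.56 dB → 18.6 dB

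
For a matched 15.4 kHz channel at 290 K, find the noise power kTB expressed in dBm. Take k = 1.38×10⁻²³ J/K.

P_n = kTB = 1.38×10⁻²³ × 290 × 1.54×10⁴ = 6.16×10⁻¹⁷ W
In dBm: 10 log₁₀(6.16×10⁻¹⁷ / 10⁻³) = −132.1 dBm

−132.1 dBm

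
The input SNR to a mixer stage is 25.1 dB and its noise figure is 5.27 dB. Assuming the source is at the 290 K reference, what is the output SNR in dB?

By definition F = SNR_in/SNR_out, so in dB: SNR_out = SNR_in − NF
SNR_out = 25.1 − 5.27 = 19.83 dB

19.83 dB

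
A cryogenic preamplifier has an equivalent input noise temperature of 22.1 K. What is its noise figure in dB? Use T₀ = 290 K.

F = 1 + T_e/T₀ = 1 + 22.1/290 = 1.07621
NF = 10 log₁₀(1.07621) = 0.319 dB

0.319 dB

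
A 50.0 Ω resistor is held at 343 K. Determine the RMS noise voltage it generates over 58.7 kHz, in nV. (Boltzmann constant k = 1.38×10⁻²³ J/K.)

V_n = √(4kTRB)
4kTRB = 4 × 1.38×10⁻²³ × 343 × 5.00×10¹ × 5.87×10⁴ = 5.56×10⁻¹⁴ V²
V_n = √(5.56×10⁻¹⁴) = 2.36×10⁻⁷ V = 236 nV

236 nV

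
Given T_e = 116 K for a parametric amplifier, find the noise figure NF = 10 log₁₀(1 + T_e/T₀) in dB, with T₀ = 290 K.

1.46 dB

F = 1 + T_e/T₀ = 1 + 116/290 = 1.4
NF = 10 log₁₀(1.4) = 1.46 dB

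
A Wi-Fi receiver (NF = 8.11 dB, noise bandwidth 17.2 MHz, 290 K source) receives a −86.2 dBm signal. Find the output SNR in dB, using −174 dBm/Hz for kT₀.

Noise floor: N = −174 + 10 log₁₀(B) + NF
10 log₁₀(1.72×10⁷) = 72.36 dB
N = −174 + 72.36 + 8.11 = −93.53 dBm
SNR = P_sig − N = −86.2 − (−93.53) = 7.33 dB → 7.3 dB

7.3 dB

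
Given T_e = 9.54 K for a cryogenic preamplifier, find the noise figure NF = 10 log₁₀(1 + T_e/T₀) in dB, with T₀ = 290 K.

F = 1 + T_e/T₀ = 1 + 9.54/290 = 1.0329
NF = 10 log₁₀(1.0329) = 0.141 dB

0.141 dB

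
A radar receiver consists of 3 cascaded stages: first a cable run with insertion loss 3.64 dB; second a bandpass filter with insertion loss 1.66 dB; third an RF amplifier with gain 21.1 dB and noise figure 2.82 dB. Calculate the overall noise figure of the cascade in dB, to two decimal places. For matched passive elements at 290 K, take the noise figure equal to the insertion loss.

Convert to linear (a loss of L dB is a gain of −L dB): F_i = 10^(NF_i/10), G_i = 10^(G_i,dB/10)
  Stage 1: F_1 = 10^(3.64/10) = 2.312, G_1 = 10^(−3.64/10) = 0.4325
  Stage 2: F_2 = 10^(1.66/10) = 1.466, G_2 = 10^(−1.66/10) = 0.6823
  Stage 3: F_3 = 10^(2.82/10) = 1.914, G_3 = 10^(21.1/10) = 128.8
Friis cascade:
  F = 2.312 + (1.466 − 1)/0.4325 + (1.914 − 1)/0.2951 = 6.486
NF = 10 log₁₀(6.486) = 8.12 dB

8.12 dB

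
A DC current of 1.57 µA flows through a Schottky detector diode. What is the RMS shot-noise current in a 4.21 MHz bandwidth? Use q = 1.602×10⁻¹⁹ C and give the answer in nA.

1.46 nA

I_n = √(2qI·B)
2qI·B = 2 × 1.602×10⁻¹⁹ × 1.57×10⁻⁶ × 4.21×10⁶ = 2.12×10⁻¹⁸ A²
I_n = √(2.12×10⁻¹⁸) = 1.46×10⁻⁹ A = 1.46 nA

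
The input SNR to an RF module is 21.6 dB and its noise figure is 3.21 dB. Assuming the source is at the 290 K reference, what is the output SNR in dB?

18.39 dB

By definition F = SNR_in/SNR_out, so in dB: SNR_out = SNR_in − NF
SNR_out = 21.6 − 3.21 = 18.39 dB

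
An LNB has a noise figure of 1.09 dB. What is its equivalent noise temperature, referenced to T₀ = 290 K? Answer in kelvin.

82.7 K

F = 10^(1.09/10) = 1.28529
T_e = (F − 1)·T₀ = (1.28529 − 1) × 290 = 82.7 K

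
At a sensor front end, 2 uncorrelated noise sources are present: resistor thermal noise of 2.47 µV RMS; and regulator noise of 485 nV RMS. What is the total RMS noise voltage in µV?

Uncorrelated sources add in power (mean-square): V_tot = √(ΣV_i²)
V_tot = √[(2.47×10⁻⁶)² + (4.85×10⁻⁷)²] = 2.52×10⁻⁶ V = 2.52 µV

2.52 µV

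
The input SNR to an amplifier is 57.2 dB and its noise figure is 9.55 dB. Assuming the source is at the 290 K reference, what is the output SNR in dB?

47.65 dB

By definition F = SNR_in/SNR_out, so in dB: SNR_out = SNR_in − NF
SNR_out = 57.2 − 9.55 = 47.65 dB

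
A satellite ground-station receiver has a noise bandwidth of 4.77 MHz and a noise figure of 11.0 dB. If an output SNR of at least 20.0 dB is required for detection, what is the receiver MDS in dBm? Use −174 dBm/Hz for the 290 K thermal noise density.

Sensitivity = −174 + 10 log₁₀(B) + NF + SNR_min
= −174 + 66.79 + 11.0 + 20.0
= −76.21 dBm → −76.2 dBm

−76.2 dBm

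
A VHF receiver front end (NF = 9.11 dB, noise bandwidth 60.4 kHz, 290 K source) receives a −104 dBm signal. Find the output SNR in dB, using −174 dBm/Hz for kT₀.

13.1 dB

Noise floor: N = −174 + 10 log₁₀(B) + NF
10 log₁₀(6.04×10⁴) = 47.81 dB
N = −174 + 47.81 + 9.11 = −117.08 dBm
SNR = P_sig − N = −104 − (−117.08) = 13.08 dB → 13.1 dB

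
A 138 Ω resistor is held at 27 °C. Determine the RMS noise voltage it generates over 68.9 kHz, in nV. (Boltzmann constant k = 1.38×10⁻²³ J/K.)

397 nV

T = 27 °C + 273.15 = 300.15 K
V_n = √(4kTRB)
4kTRB = 4 × 1.38×10⁻²³ × 300.15 × 1.38×10² × 6.89×10⁴ = 1.58×10⁻¹³ V²
V_n = √(1.58×10⁻¹³) = 3.97×10⁻⁷ V = 397 nV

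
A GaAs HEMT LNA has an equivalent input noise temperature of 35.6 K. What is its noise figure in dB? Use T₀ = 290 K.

F = 1 + T_e/T₀ = 1 + 35.6/290 = 1.12276
NF = 10 log₁₀(1.12276) = 0.503 dB

0.503 dB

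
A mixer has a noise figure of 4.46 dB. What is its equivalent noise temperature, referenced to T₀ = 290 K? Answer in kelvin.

F = 10^(4.46/10) = 2.79254
T_e = (F − 1)·T₀ = (2.79254 − 1) × 290 = 520 K

520 K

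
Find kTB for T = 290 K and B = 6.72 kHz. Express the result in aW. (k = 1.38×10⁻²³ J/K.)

P_n = kTB = 1.38×10⁻²³ × 290 × 6.72×10³ = 2.69×10⁻¹⁷ W = 26.9 aW

26.9 aW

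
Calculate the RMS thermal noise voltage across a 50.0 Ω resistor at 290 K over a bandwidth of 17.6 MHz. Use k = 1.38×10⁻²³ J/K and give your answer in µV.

3.75 µV

V_n = √(4kTRB)
4kTRB = 4 × 1.38×10⁻²³ × 290 × 5.00×10¹ × 1.76×10⁷ = 1.41×10⁻¹¹ V²
V_n = √(1.41×10⁻¹¹) = 3.75×10⁻⁶ V = 3.75 µV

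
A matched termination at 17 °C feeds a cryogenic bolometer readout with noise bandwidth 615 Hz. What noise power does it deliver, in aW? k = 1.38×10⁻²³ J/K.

2.46 aW

T = 17 °C + 273.15 = 290.15 K
P_n = kTB = 1.38×10⁻²³ × 290.15 × 6.15×10² = 2.46×10⁻¹⁸ W = 2.46 aW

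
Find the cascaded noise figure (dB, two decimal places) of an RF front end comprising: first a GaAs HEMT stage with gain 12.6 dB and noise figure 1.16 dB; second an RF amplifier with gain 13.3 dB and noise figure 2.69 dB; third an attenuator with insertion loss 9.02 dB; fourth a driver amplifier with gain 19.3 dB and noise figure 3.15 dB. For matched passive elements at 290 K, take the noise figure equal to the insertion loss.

1.44 dB

Convert to linear (a loss of L dB is a gain of −L dB): F_i = 10^(NF_i/10), G_i = 10^(G_i,dB/10)
  Stage 1: F_1 = 10^(1.16/10) = 1.306, G_1 = 10^(12.6/10) = 18.20
  Stage 2: F_2 = 10^(2.69/10) = 1.858, G_2 = 10^(13.3/10) = 21.38
  Stage 3: F_3 = 10^(9.02/10) = 7.980, G_3 = 10^(−9.02/10) = 0.1253
  Stage 4: F_4 = 10^(3.15/10) = 2.065, G_4 = 10^(19.3/10) = 85.11
Friis cascade:
  F = 1.306 + (1.858 − 1)/18.20 + (7.980 − 1)/389.0 + (2.065 − 1)/48.75 = 1.393
NF = 10 log₁₀(1.393) = 1.44 dB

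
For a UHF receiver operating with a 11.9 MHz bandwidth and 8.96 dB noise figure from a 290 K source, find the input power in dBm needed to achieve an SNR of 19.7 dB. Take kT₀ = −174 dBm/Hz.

−74.6 dBm

Sensitivity = −174 + 10 log₁₀(B) + NF + SNR_min
= −174 + 70.76 + 8.96 + 19.7
= −74.58 dBm → −74.6 dBm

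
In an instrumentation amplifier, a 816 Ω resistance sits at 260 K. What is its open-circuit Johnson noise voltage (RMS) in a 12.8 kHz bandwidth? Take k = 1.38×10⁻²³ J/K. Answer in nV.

V_n = √(4kTRB)
4kTRB = 4 × 1.38×10⁻²³ × 260 × 8.16×10² × 1.28×10⁴ = 1.50×10⁻¹³ V²
V_n = √(1.50×10⁻¹³) = 3.87×10⁻⁷ V = 387 nV

387 nV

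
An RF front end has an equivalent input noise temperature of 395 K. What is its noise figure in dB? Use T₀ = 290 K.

F = 1 + T_e/T₀ = 1 + 395/290 = 2.36207
NF = 10 log₁₀(2.36207) = 3.73 dB

3.73 dB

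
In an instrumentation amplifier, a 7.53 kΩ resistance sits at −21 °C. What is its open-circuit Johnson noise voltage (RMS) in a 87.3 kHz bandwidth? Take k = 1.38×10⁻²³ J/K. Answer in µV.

3.02 µV

T = −21 °C + 273.15 = 252.15 K
V_n = √(4kTRB)
4kTRB = 4 × 1.38×10⁻²³ × 252.15 × 7.53×10³ × 8.73×10⁴ = 9.15×10⁻¹² V²
V_n = √(9.15×10⁻¹²) = 3.02×10⁻⁶ V = 3.02 µV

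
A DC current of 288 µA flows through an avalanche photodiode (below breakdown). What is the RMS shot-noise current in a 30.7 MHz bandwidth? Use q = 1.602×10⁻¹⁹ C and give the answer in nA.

I_n = √(2qI·B)
2qI·B = 2 × 1.602×10⁻¹⁹ × 2.88×10⁻⁴ × 3.07×10⁷ = 2.83×10⁻¹⁵ A²
I_n = √(2.83×10⁻¹⁵) = 5.32×10⁻⁸ A = 53.2 nA

53.2 nA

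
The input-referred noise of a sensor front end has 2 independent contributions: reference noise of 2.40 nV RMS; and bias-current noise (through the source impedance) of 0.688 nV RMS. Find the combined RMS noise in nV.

Uncorrelated sources add in power (mean-square): V_tot = √(ΣV_i²)
V_tot = √[(2.40×10⁻⁹)² + (6.88×10⁻¹⁰)²] = 2.50×10⁻⁹ V = 2.50 nV

2.50 nV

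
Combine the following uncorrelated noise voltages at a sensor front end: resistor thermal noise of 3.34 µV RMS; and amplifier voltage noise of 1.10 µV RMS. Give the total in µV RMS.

Uncorrelated sources add in power (mean-square): V_tot = √(ΣV_i²)
V_tot = √[(3.34×10⁻⁶)² + (1.10×10⁻⁶)²] = 3.52×10⁻⁶ V = 3.52 µV

3.52 µV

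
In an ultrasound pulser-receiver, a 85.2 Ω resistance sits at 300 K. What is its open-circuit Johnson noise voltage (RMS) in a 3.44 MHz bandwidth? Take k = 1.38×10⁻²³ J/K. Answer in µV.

V_n = √(4kTRB)
4kTRB = 4 × 1.38×10⁻²³ × 300 × 8.52×10¹ × 3.44×10⁶ = 4.85×10⁻¹² V²
V_n = √(4.85×10⁻¹²) = 2.20×10⁻⁶ V = 2.20 µV

2.20 µV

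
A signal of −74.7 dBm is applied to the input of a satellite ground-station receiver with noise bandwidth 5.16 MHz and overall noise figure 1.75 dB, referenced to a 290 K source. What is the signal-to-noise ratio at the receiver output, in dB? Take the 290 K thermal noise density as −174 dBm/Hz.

30.4 dB

Noise floor: N = −174 + 10 log₁₀(B) + NF
10 log₁₀(5.16×10⁶) = 67.13 dB
N = −174 + 67.13 + 1.75 = −105.12 dBm
SNR = P_sig − N = −74.7 − (−105.12) = 30.42 dB → 30.4 dB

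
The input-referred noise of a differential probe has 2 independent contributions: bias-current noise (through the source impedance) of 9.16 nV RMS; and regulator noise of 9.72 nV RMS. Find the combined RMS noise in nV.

13.4 nV

Uncorrelated sources add in power (mean-square): V_tot = √(ΣV_i²)
V_tot = √[(9.16×10⁻⁹)² + (9.72×10⁻⁹)²] = 1.34×10⁻⁸ V = 13.4 nV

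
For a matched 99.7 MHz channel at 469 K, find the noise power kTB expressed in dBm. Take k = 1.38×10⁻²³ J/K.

P_n = kTB = 1.38×10⁻²³ × 469 × 9.97×10⁷ = 6.45×10⁻¹³ W
In dBm: 10 log₁₀(6.45×10⁻¹³ / 10⁻³) = −91.9 dBm

−91.9 dBm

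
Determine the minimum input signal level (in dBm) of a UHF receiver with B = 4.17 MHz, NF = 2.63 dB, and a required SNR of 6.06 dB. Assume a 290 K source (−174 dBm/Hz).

Sensitivity = −174 + 10 log₁₀(B) + NF + SNR_min
= −174 + 66.2 + 2.63 + 6.06
= −99.11 dBm → −99.1 dBm

−99.1 dBm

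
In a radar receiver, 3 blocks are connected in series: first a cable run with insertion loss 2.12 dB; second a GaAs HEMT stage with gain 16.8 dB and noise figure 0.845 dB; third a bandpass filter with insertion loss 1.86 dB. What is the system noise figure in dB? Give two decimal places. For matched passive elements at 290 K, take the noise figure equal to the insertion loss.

Convert to linear (a loss of L dB is a gain of −L dB): F_i = 10^(NF_i/10), G_i = 10^(G_i,dB/10)
  Stage 1: F_1 = 10^(2.12/10) = 1.629, G_1 = 10^(−2.12/10) = 0.6138
  Stage 2: F_2 = 10^(0.845/10) = 1.215, G_2 = 10^(16.8/10) = 47.86
  Stage 3: F_3 = 10^(1.86/10) = 1.535, G_3 = 10^(−1.86/10) = 0.6516
Friis cascade:
  F = 1.629 + (1.215 − 1)/0.6138 + (1.535 − 1)/29.38 = 1.997
NF = 10 log₁₀(1.997) = 3.00 dB

3.00 dB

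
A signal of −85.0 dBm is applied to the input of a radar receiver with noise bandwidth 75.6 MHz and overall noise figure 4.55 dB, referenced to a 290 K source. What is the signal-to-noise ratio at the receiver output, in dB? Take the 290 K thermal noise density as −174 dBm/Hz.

5.7 dB

Noise floor: N = −174 + 10 log₁₀(B) + NF
10 log₁₀(7.56×10⁷) = 78.79 dB
N = −174 + 78.79 + 4.55 = −90.66 dBm
SNR = P_sig − N = −85.0 − (−90.66) = 5.66 dB → 5.7 dB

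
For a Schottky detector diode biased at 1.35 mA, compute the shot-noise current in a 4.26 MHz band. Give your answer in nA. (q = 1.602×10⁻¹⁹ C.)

I_n = √(2qI·B)
2qI·B = 2 × 1.602×10⁻¹⁹ × 1.35×10⁻³ × 4.26×10⁶ = 1.84×10⁻¹⁵ A²
I_n = √(1.84×10⁻¹⁵) = 4.29×10⁻⁸ A = 42.9 nA

42.9 nA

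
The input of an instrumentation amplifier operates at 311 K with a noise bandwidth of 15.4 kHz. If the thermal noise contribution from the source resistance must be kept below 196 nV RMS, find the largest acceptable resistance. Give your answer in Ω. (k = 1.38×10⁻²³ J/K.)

145 Ω

Johnson–Nyquist: V_n = √(4kTRB) ⇒ R = V_n² / (4kTB)
4kTB = 4 × 1.38×10⁻²³ × 311 × 1.54×10⁴ = 2.64×10⁻¹⁶
R = (1.96×10⁻⁷)² / 2.64×10⁻¹⁶ = 1.45×10² Ω = 145 Ω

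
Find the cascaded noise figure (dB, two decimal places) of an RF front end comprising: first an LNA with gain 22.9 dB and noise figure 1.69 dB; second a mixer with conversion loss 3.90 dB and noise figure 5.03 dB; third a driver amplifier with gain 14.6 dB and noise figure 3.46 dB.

Convert to linear (a loss of L dB is a gain of −L dB): F_i = 10^(NF_i/10), G_i = 10^(G_i,dB/10)
  Stage 1: F_1 = 10^(1.69/10) = 1.476, G_1 = 10^(22.9/10) = 195.0
  Stage 2: F_2 = 10^(5.03/10) = 3.184, G_2 = 10^(−3.90/10) = 0.4074
  Stage 3: F_3 = 10^(3.46/10) = 2.218, G_3 = 10^(14.6/10) = 28.84
Friis cascade:
  F = 1.476 + (3.184 − 1)/195.0 + (2.218 − 1)/79.43 = 1.502
NF = 10 log₁₀(1.502) = 1.77 dB

1.77 dB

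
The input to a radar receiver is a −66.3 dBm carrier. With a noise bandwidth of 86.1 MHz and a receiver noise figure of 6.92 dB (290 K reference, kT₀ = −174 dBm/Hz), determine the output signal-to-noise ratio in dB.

Noise floor: N = −174 + 10 log₁₀(B) + NF
10 log₁₀(8.61×10⁷) = 79.35 dB
N = −174 + 79.35 + 6.92 = −87.73 dBm
SNR = P_sig − N = −66.3 − (−87.73) = 21.43 dB → 21.4 dB

21.4 dB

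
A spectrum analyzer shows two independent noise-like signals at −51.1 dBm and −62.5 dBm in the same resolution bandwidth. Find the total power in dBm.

−50.8 dBm

Convert to linear, add, convert back:
P₁ = 7.76×10⁻⁹ W, P₂ = 5.62×10⁻¹⁰ W
P_tot = 8.32×10⁻⁹ W → 10 log₁₀(P_tot / 10⁻³) = −50.8 dBm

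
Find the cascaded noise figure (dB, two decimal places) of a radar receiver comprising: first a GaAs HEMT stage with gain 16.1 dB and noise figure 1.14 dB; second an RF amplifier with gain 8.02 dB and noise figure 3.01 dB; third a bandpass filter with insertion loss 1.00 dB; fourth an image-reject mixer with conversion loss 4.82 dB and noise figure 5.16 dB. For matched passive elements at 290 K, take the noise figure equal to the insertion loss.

Convert to linear (a loss of L dB is a gain of −L dB): F_i = 10^(NF_i/10), G_i = 10^(G_i,dB/10)
  Stage 1: F_1 = 10^(1.14/10) = 1.300, G_1 = 10^(16.1/10) = 40.74
  Stage 2: F_2 = 10^(3.01/10) = 2.000, G_2 = 10^(8.02/10) = 6.339
  Stage 3: F_3 = 10^(1.00/10) = 1.259, G_3 = 10^(−1.00/10) = 0.7943
  Stage 4: F_4 = 10^(5.16/10) = 3.281, G_4 = 10^(−4.82/10) = 0.3296
Friis cascade:
  F = 1.300 + (2.000 − 1)/40.74 + (1.259 − 1)/258.2 + (3.281 − 1)/205.1 = 1.337
NF = 10 log₁₀(1.337) = 1.26 dB

1.26 dB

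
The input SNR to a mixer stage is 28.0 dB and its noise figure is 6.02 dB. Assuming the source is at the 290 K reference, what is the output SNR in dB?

By definition F = SNR_in/SNR_out, so in dB: SNR_out = SNR_in − NF
SNR_out = 28.0 − 6.02 = 21.98 dB

21.98 dB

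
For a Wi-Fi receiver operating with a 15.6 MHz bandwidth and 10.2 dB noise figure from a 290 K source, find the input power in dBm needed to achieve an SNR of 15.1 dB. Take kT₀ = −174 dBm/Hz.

−76.8 dBm

Sensitivity = −174 + 10 log₁₀(B) + NF + SNR_min
= −174 + 71.93 + 10.2 + 15.1
= −76.77 dBm → −76.8 dBm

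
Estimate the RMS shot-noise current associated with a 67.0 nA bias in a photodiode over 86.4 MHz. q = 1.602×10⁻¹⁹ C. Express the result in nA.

I_n = √(2qI·B)
2qI·B = 2 × 1.602×10⁻¹⁹ × 6.70×10⁻⁸ × 8.64×10⁷ = 1.85×10⁻¹⁸ A²
I_n = √(1.85×10⁻¹⁸) = 1.36×10⁻⁹ A = 1.36 nA

1.36 nA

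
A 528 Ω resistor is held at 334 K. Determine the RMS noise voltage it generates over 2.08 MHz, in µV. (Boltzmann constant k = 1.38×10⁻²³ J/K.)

4.50 µV

V_n = √(4kTRB)
4kTRB = 4 × 1.38×10⁻²³ × 334 × 5.28×10² × 2.08×10⁶ = 2.02×10⁻¹¹ V²
V_n = √(2.02×10⁻¹¹) = 4.50×10⁻⁶ V = 4.50 µV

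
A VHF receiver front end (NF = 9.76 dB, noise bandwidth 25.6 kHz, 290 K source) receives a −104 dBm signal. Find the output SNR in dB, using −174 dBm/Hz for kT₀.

Noise floor: N = −174 + 10 log₁₀(B) + NF
10 log₁₀(2.56×10⁴) = 44.08 dB
N = −174 + 44.08 + 9.76 = −120.16 dBm
SNR = P_sig − N = −104 − (−120.16) = 16.16 dB → 16.2 dB

16.2 dB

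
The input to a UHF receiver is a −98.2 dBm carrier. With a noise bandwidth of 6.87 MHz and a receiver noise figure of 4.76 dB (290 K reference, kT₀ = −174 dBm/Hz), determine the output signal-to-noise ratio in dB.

2.7 dB

Noise floor: N = −174 + 10 log₁₀(B) + NF
10 log₁₀(6.87×10⁶) = 68.37 dB
N = −174 + 68.37 + 4.76 = −100.87 dBm
SNR = P_sig − N = −98.2 − (−100.87) = 2.67 dB → 2.7 dB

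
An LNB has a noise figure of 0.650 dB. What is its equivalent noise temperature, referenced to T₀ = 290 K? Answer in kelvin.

46.8 K

F = 10^(0.650/10) = 1.16145
T_e = (F − 1)·T₀ = (1.16145 − 1) × 290 = 46.8 K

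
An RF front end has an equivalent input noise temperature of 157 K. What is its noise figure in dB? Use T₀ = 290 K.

F = 1 + T_e/T₀ = 1 + 157/290 = 1.54138
NF = 10 log₁₀(1.54138) = 1.88 dB

1.88 dB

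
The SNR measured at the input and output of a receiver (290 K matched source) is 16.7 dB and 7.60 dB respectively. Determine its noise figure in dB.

9.10 dB

NF (dB) = SNR_in(dB) − SNR_out(dB) when the source is at T₀
NF = 16.7 − 7.60 = 9.10 dB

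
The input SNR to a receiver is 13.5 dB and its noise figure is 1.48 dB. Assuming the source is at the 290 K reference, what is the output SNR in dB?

12.02 dB

By definition F = SNR_in/SNR_out, so in dB: SNR_out = SNR_in − NF
SNR_out = 13.5 − 1.48 = 12.02 dB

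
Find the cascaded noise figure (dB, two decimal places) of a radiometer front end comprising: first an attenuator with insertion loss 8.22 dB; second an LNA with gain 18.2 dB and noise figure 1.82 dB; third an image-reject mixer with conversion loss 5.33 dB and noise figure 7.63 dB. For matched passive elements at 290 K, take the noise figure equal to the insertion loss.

10.24 dB

Convert to linear (a loss of L dB is a gain of −L dB): F_i = 10^(NF_i/10), G_i = 10^(G_i,dB/10)
  Stage 1: F_1 = 10^(8.22/10) = 6.637, G_1 = 10^(−8.22/10) = 0.1507
  Stage 2: F_2 = 10^(1.82/10) = 1.521, G_2 = 10^(18.2/10) = 66.07
  Stage 3: F_3 = 10^(7.63/10) = 5.794, G_3 = 10^(−5.33/10) = 0.2931
Friis cascade:
  F = 6.637 + (1.521 − 1)/0.1507 + (5.794 − 1)/9.954 = 10.57
NF = 10 log₁₀(10.57) = 10.24 dB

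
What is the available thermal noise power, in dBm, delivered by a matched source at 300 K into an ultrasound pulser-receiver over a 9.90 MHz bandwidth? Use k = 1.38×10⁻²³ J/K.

−103.9 dBm

P_n = kTB = 1.38×10⁻²³ × 300 × 9.90×10⁶ = 4.10×10⁻¹⁴ W
In dBm: 10 log₁₀(4.10×10⁻¹⁴ / 10⁻³) = −103.9 dBm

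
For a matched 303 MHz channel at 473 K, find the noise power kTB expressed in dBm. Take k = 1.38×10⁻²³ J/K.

P_n = kTB = 1.38×10⁻²³ × 473 × 3.03×10⁸ = 1.98×10⁻¹² W
In dBm: 10 log₁₀(1.98×10⁻¹² / 10⁻³) = −87.0 dBm

−87.0 dBm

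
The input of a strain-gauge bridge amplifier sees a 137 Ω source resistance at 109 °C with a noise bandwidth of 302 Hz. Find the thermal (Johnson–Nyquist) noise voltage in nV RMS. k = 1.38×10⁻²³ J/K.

29.5 nV

T = 109 °C + 273.15 = 382.15 K
V_n = √(4kTRB)
4kTRB = 4 × 1.38×10⁻²³ × 382.15 × 1.37×10² × 3.02×10² = 8.73×10⁻¹⁶ V²
V_n = √(8.73×10⁻¹⁶) = 2.95×10⁻⁸ V = 29.5 nV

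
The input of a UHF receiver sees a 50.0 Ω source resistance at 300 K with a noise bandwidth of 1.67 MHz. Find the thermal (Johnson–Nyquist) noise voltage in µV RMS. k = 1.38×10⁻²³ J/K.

V_n = √(4kTRB)
4kTRB = 4 × 1.38×10⁻²³ × 300 × 5.00×10¹ × 1.67×10⁶ = 1.38×10⁻¹² V²
V_n = √(1.38×10⁻¹²) = 1.18×10⁻⁶ V = 1.18 µV

1.18 µV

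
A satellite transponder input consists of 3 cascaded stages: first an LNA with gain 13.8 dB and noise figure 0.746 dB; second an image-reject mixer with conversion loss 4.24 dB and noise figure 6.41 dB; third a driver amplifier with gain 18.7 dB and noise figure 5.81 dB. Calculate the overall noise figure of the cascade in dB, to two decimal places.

2.15 dB

Convert to linear (a loss of L dB is a gain of −L dB): F_i = 10^(NF_i/10), G_i = 10^(G_i,dB/10)
  Stage 1: F_1 = 10^(0.746/10) = 1.187, G_1 = 10^(13.8/10) = 23.99
  Stage 2: F_2 = 10^(6.41/10) = 4.375, G_2 = 10^(−4.24/10) = 0.3767
  Stage 3: F_3 = 10^(5.81/10) = 3.811, G_3 = 10^(18.7/10) = 74.13
Friis cascade:
  F = 1.187 + (4.375 − 1)/23.99 + (3.811 − 1)/9.036 = 1.639
NF = 10 log₁₀(1.639) = 2.15 dB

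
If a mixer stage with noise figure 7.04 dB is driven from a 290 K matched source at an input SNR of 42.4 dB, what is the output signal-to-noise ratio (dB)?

35.36 dB

By definition F = SNR_in/SNR_out, so in dB: SNR_out = SNR_in − NF
SNR_out = 42.4 − 7.04 = 35.36 dB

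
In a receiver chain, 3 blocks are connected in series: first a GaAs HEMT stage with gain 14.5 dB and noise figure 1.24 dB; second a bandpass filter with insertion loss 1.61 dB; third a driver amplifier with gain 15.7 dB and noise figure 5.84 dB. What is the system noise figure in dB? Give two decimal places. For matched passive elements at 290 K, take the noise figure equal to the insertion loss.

1.74 dB

Convert to linear (a loss of L dB is a gain of −L dB): F_i = 10^(NF_i/10), G_i = 10^(G_i,dB/10)
  Stage 1: F_1 = 10^(1.24/10) = 1.330, G_1 = 10^(14.5/10) = 28.18
  Stage 2: F_2 = 10^(1.61/10) = 1.449, G_2 = 10^(−1.61/10) = 0.6902
  Stage 3: F_3 = 10^(5.84/10) = 3.837, G_3 = 10^(15.7/10) = 37.15
Friis cascade:
  F = 1.330 + (1.449 − 1)/28.18 + (3.837 − 1)/19.45 = 1.492
NF = 10 log₁₀(1.492) = 1.74 dB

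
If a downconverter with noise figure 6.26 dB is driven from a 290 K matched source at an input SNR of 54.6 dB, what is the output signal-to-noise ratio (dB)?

By definition F = SNR_in/SNR_out, so in dB: SNR_out = SNR_in − NF
SNR_out = 54.6 − 6.26 = 48.34 dB

48.34 dB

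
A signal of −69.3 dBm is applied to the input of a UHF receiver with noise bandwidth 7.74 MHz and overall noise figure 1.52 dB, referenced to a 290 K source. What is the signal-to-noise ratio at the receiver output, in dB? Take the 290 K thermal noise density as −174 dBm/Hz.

34.3 dB

Noise floor: N = −174 + 10 log₁₀(B) + NF
10 log₁₀(7.74×10⁶) = 68.89 dB
N = −174 + 68.89 + 1.52 = −103.59 dBm
SNR = P_sig − N = −69.3 − (−103.59) = 34.29 dB → 34.3 dB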